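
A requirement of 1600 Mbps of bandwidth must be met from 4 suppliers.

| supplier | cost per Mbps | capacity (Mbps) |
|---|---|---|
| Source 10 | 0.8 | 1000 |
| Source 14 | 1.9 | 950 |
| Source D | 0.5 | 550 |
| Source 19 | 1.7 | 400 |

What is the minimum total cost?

Use suppliers in increasing cost order.
Source D (0.5): use full 550 — 1050 Mbps to go.
Take 1000 from Source 10 at 0.8 — need 50 more.
Source 19 at 1.7: take 50 of its 400 — requirement met.
Source 14: unused.
Cost = 550×0.5 + 1000×0.8 + 50×1.7 = 1160.

1160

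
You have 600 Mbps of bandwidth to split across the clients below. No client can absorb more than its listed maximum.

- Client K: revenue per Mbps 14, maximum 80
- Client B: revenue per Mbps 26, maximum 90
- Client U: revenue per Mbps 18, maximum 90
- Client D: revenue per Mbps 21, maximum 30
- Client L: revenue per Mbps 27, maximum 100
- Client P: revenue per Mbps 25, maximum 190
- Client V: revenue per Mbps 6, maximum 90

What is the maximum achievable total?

Rank by revenue per Mbps: Client L 27 > Client B 26 > Client P 25 > Client D 21 > Client U 18 > Client K 14 > Client V 6.
Give Client L 100 to hit its cap of 100 — 500 left.
Client B takes 90 to reach its cap of 90 — 410 left.
Client P takes 190 to reach its cap of 190 — 220 left.
Client D takes 30 to reach its cap of 30 — 190 left.
Client U takes 90 to reach its cap of 90 — 100 left.
Client K takes 80 to reach its cap of 80 — 20 left.
Client V: +20 (room for 90) → 20. Pool exhausted.
Total = 14×80 + 26×90 + 18×90 + 21×30 + 27×100 + 25×190 + 6×20 = 13280.

13280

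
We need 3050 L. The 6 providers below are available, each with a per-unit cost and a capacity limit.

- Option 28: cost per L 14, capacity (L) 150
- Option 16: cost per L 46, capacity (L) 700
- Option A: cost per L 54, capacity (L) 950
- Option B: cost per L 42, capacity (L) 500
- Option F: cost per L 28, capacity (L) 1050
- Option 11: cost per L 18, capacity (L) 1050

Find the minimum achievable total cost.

Cheapest first:
Option 28 (14): use full 150 ; 2900 L to go.
Option 11 (18): use full 1050 ; 1850 L to go.
Option F at 28: take all 1050 L ; 800 still needed.
Take 500 from Option B at 42 ; need 300 more.
Take 300 from Option 16 at 46 to finish.
Option A: unused.
Cost = 150×14 + 1050×18 + 1050×28 + 500×42 + 300×46 = 85200.

85200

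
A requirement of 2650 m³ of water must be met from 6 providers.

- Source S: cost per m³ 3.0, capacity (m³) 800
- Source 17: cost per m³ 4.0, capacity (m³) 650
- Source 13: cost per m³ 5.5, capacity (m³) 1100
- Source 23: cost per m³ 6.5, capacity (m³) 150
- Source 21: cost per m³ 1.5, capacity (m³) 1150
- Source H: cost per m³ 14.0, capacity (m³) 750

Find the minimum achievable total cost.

7000

Cheapest first:
Take 1150 from Source 21 at 1.5 — need 1500 more.
Take 800 from Source S at 3.0 — need 700 more.
Source 17 at 4.0: take all 650 m³ — 50 still needed.
Source 13 at 5.5: take 50 of its 1100 — requirement met.
Source 23, Source H: unused.
Cost = 1150×1.5 + 800×3.0 + 650×4.0 + 50×5.5 = 7000.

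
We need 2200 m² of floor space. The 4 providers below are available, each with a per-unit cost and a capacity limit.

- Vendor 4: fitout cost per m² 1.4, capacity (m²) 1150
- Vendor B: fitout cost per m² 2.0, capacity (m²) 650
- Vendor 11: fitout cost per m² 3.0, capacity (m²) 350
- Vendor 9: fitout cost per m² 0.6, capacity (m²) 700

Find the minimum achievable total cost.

2730

Use providers in increasing cost order.
Vendor 9 (0.6): use full 700 ; 1500 m² to go.
Take 1150 from Vendor 4 at 1.4 ; need 350 more.
Vendor B at 2.0: take 350 of its 650 ; requirement met.
Vendor 11: unused.
Cost = 700×0.6 + 1150×1.4 + 350×2.0 = 2730.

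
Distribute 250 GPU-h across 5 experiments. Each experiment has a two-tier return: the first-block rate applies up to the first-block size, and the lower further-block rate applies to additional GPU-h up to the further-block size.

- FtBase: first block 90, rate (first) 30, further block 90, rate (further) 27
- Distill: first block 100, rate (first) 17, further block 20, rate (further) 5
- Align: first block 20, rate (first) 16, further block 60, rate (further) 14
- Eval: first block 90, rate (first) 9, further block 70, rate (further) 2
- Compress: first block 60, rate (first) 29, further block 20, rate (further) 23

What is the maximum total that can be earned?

Rank every tier by rate: FtBase/T1 30 > Compress/T1 29 > FtBase/T2 27 > Compress/T2 23 > Distill/T1 17 > Align/T1 16 > Align/T2 14 > Eval/T1 9 > Distill/T2 5 > Eval/T2 2.
FtBase T1 at 30: fill all 90 — 160 left.
Compress/T1 (29): +60 — 100 left.
FtBase T2 at 27: fill all 90 — 10 left.
10 remain; put them into Compress T2 at 23.
Total = 30×90 + 29×60 + 27×90 + 23×10 = 7100.

7100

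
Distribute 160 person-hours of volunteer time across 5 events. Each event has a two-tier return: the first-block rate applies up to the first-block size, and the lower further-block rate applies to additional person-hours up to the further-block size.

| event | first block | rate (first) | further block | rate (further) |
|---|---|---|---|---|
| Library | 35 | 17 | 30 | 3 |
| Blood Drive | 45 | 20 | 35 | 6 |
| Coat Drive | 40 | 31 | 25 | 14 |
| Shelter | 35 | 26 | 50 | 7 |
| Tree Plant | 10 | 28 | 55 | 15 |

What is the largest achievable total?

3840

Treat each block as its own option and order by rate: Coat Drive/first 31 > Tree Plant/first 28 > Shelter/first 26 > Blood Drive/first 20 > Library/first 17 > Tree Plant/second 15 > Coat Drive/second 14 > Shelter/second 7 > Blood Drive/second 6 > Library/second 3.
Coat Drive first at 31: fill all 40 ; 120 left.
Fill Tree Plant first block (10 at 28) ; 110 left.
Shelter/first (26): +35 ; 75 left.
Fill Blood Drive first block (45 at 20) ; 30 left.
Library first at 17: only 30 left, fill 30.
Total = 31×40 + 28×10 + 26×35 + 20×45 + 17×30 = 3840.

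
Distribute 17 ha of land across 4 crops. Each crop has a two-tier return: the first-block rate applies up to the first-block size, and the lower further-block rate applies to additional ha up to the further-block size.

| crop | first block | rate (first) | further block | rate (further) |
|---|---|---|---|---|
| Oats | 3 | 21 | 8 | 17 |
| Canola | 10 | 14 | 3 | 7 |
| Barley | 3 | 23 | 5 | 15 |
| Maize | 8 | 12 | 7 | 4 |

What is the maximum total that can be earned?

Treat each block as its own option and order by rate: Barley/tier1 23 > Oats/tier1 21 > Oats/tier2 17 > Barley/tier2 15 > Canola/tier1 14 > Maize/tier1 12 > Canola/tier2 7 > Maize/tier2 4.
Barley/tier1 (23): +3 — 14 left.
Oats tier1 at 21: fill all 3 — 11 left.
Fill Oats tier2 block (8 at 17) — 3 left.
Barley tier2 at 15: only 3 left, fill 3.
Total = 23×3 + 21×3 + 17×8 + 15×3 = 313.

313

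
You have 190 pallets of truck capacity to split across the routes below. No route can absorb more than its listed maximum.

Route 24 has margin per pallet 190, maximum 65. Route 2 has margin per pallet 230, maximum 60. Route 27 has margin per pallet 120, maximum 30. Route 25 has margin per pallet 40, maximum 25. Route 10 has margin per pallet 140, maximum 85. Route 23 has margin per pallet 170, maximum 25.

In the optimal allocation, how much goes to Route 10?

Rank by margin per pallet: Route 2 230 > Route 24 190 > Route 23 170 > Route 10 140 > Route 27 120 > Route 25 40.
Give Route 2 60 to hit its cap of 60 — 130 left.
Give Route 24 65 to hit its cap of 65 — 65 left.
Route 23: +25 to 25 (cap) — 40 left.
Route 10: +40 (room for 85) → 40. Pool exhausted.

40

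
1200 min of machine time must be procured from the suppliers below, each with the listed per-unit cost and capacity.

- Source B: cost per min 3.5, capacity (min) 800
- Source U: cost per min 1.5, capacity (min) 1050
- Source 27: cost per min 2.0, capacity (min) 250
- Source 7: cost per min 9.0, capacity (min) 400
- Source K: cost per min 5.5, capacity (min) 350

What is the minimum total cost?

Cheapest first:
Take 1050 from Source U at 1.5 — need 150 more.
Take 150 from Source 27 at 2.0 to finish.
Source B, Source K, Source 7: unused.
Cost = 1050×1.5 + 150×2.0 = 1875.

1875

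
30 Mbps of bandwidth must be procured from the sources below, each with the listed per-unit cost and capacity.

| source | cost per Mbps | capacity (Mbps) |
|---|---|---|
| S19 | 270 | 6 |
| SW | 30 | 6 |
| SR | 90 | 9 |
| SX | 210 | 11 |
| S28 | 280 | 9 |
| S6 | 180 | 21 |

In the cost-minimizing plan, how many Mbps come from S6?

15

Fill from the cheapest source first.
SW at 30: take all 6 Mbps → 24 still needed.
Take 9 from SR at 90 → need 15 more.
Take 15 from S6 at 180 to finish.
SX, S19, S28: unused.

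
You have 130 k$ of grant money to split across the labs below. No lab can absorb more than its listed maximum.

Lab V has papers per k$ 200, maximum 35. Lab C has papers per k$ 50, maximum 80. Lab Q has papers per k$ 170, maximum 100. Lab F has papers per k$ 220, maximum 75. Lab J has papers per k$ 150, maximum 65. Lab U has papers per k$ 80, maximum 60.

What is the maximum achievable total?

Highest papers per k$ first: Lab F 220 > Lab V 200 > Lab Q 170 > Lab J 150 > Lab U 80 > Lab C 50.
Lab F takes 75 to reach its cap of 75 → 55 left.
Lab V: +35 to 35 (cap) → 20 left.
Lab Q: +20 (room for 100) → 20. Pool exhausted.
Total = 200×35 + 170×20 + 220×75 = 26900.

26900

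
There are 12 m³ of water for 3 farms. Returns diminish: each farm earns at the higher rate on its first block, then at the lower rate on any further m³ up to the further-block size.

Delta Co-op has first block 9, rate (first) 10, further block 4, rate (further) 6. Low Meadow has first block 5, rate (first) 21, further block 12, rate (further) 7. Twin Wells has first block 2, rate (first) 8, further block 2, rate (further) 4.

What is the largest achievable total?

175

Treat each block as its own option and order by rate: Low Meadow/T1 21 > Delta Co-op/T1 10 > Twin Wells/T1 8 > Low Meadow/T2 7 > Delta Co-op/T2 6 > Twin Wells/T2 4.
Low Meadow/T1 (21): +5 ; 7 left.
Delta Co-op T1 at 10: only 7 left, fill 7.
Total = 21×5 + 10×7 = 175.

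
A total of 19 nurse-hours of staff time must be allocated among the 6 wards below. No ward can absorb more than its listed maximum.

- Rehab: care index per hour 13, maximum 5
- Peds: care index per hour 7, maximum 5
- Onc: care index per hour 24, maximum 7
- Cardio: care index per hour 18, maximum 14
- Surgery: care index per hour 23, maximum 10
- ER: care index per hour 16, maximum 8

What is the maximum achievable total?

Highest care index per hour first: Onc 24 > Surgery 23 > Cardio 18 > ER 16 > Rehab 13 > Peds 7.
Onc takes 7 to reach its cap of 7 ; 12 left.
Give Surgery 10 to hit its cap of 10 ; 2 left.
Cardio: +2 (room for 14) → 2. Pool exhausted.
Total = 24×7 + 18×2 + 23×10 = 434.

434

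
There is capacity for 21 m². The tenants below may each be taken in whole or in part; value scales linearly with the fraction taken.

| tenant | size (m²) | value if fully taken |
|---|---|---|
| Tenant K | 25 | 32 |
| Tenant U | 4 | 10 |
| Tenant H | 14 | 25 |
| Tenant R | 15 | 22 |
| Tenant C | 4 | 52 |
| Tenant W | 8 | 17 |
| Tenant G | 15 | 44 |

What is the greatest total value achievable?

Best value per unit of size first: Tenant C 52/4≈13, Tenant G 44/15≈2.93, Tenant U 10/4≈2.5, Tenant W 17/8≈2.12, Tenant H 25/14≈1.79, Tenant R 22/15≈1.47, Tenant K 32/25≈1.28.
Take all of Tenant C (4 m², value 52) — 17 m² left.
All 15 m² of Tenant G fit (value 44) — 2 remain.
Only 2 m² remain; take 2/4 of Tenant U for value 10×2/4 = 5.
Total value = 101.

101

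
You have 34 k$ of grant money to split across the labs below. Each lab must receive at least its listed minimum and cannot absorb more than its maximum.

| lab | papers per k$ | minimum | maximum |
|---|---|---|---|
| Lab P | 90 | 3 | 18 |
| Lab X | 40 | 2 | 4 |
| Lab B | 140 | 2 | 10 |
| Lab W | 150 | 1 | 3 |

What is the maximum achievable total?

3590

Meeting every minimum uses 3+2+2+1 = 8 k$, leaving 26.
Order the labs by papers per k$: Lab W 150 > Lab B 140 > Lab P 90 > Lab X 40.
Lab W: +2 to 3 (cap) → 24 left.
Lab B: +8 to 10 (cap) → 16 left.
Lab P: +15 to 18 (cap) → 1 left.
Lab X: +1 (room for 2) → 3. Pool exhausted.
Total = 90×18 + 40×3 + 140×10 + 150×3 = 3590.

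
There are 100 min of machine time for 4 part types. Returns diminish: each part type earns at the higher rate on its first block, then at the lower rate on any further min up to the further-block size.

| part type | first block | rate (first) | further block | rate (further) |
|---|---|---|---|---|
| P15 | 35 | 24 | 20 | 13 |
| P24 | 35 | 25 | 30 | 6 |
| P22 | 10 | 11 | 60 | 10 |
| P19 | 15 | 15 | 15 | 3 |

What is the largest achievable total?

Rank every tier by rate: P24/tier1 25 > P15/tier1 24 > P19/tier1 15 > P15/tier2 13 > P22/tier1 11 > P22/tier2 10 > P24/tier2 6 > P19/tier2 3.
P24 tier1 at 25: fill all 35 → 65 left.
P15 tier1 at 24: fill all 35 → 30 left.
Fill P19 tier1 block (15 at 15) → 15 left.
P15/tier2: +15 of 20 at 13; pool empty.
Total = 25×35 + 24×35 + 15×15 + 13×15 = 2135.

2135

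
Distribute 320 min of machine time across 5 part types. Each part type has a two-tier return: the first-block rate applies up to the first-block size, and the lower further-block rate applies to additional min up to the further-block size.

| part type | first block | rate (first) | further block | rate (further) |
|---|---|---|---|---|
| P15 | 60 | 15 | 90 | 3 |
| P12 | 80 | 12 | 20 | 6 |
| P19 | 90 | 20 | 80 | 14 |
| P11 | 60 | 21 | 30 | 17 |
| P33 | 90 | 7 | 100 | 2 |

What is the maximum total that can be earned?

Rank every tier by rate: P11/tier1 21 > P19/tier1 20 > P11/tier2 17 > P15/tier1 15 > P19/tier2 14 > P12/tier1 12 > P33/tier1 7 > P12/tier2 6 > P15/tier2 3 > P33/tier2 2.
P11 tier1 at 21: fill all 60 → 260 left.
Fill P19 tier1 block (90 at 20) → 170 left.
P11 tier2 at 17: fill all 30 → 140 left.
P15/tier1 (15): +60 → 80 left.
P19 tier2 at 14: fill all 80 → 0 left.
Total = 21×60 + 20×90 + 17×30 + 15×60 + 14×80 = 5590.

5590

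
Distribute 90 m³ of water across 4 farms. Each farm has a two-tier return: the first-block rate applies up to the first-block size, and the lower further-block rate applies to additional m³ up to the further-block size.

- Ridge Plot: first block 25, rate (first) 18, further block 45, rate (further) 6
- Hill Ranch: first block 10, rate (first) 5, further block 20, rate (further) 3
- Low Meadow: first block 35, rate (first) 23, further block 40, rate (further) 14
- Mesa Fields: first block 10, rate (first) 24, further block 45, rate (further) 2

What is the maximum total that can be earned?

1775

Rank every tier by rate: Mesa Fields/T1 24 > Low Meadow/T1 23 > Ridge Plot/T1 18 > Low Meadow/T2 14 > Ridge Plot/T2 6 > Hill Ranch/T1 5 > Hill Ranch/T2 3 > Mesa Fields/T2 2.
Mesa Fields/T1 (24): +10 → 80 left.
Low Meadow/T1 (23): +35 → 45 left.
Fill Ridge Plot T1 block (25 at 18) → 20 left.
Low Meadow/T2: +20 of 40 at 14; pool empty.
Total = 24×10 + 23×35 + 18×25 + 14×20 = 1775.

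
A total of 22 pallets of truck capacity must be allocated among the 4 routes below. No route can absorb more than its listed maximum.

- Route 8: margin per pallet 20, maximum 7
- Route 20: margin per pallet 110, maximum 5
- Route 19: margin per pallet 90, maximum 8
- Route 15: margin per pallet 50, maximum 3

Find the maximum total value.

1540

Order the routes by margin per pallet: Route 20 110 > Route 19 90 > Route 15 50 > Route 8 20.
Route 20 takes 5 to reach its cap of 5 ; 17 left.
Give Route 19 8 to hit its cap of 8 ; 9 left.
Give Route 15 3 to hit its cap of 3 ; 6 left.
Only 6 left; Route 8 takes them to reach 6.
Total = 20×6 + 110×5 + 90×8 + 50×3 = 1540.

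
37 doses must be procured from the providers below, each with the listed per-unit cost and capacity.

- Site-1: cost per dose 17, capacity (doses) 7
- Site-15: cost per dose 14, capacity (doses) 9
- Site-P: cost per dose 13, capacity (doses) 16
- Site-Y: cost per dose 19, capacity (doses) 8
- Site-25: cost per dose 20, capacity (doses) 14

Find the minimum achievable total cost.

548

Use providers in increasing cost order.
Site-P (13): use full 16 ; 21 doses to go.
Take 9 from Site-15 at 14 ; need 12 more.
Site-1 (17): use full 7 ; 5 doses to go.
Take 5 from Site-Y at 19 to finish.
Site-25: unused.
Cost = 16×13 + 9×14 + 7×17 + 5×19 = 548.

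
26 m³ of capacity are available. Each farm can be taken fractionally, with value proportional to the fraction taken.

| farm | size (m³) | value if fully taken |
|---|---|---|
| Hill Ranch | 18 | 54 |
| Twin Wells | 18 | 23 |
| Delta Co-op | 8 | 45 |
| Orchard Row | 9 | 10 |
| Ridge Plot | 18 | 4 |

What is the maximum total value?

Rank by value-to-size ratio: Delta Co-op 45/8≈5.62, Hill Ranch 54/18≈3, Twin Wells 23/18≈1.28, Orchard Row 10/9≈1.11, Ridge Plot 4/18≈0.222.
All 8 m³ of Delta Co-op fit (value 45) ; 18 remain.
Hill Ranch: take in full, 18 m³ for value 54 ; 0 left.
Total value = 99.

99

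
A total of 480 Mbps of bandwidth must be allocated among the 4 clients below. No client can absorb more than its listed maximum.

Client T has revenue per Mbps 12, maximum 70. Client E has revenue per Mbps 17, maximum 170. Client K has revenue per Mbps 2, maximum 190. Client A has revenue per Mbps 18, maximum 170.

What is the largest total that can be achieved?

6930

Order the clients by revenue per Mbps: Client A 18 > Client E 17 > Client T 12 > Client K 2.
Client A: +170 to 170 (cap) ; 310 left.
Client E: +170 to 170 (cap) ; 140 left.
Client T takes 70 to reach its cap of 70 ; 70 left.
Only 70 left; Client K takes them to reach 70.
Total = 12×70 + 17×170 + 2×70 + 18×170 = 6930.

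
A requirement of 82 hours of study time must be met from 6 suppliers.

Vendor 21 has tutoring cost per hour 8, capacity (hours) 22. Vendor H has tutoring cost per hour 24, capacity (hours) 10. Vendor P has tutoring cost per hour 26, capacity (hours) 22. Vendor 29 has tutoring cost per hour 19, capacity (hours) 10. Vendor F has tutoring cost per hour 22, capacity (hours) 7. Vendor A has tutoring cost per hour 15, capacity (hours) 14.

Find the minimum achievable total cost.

1464

Cheapest first:
Vendor 21 at 8: take all 22 hours ; 60 still needed.
Take 14 from Vendor A at 15 ; need 46 more.
Take 10 from Vendor 29 at 19 ; need 36 more.
Take 7 from Vendor F at 22 ; need 29 more.
Vendor H (24): use full 10 ; 19 hours to go.
Vendor P at 26: take 19 of its 22 ; requirement met.
Cost = 22×8 + 14×15 + 10×19 + 7×22 + 10×24 + 19×26 = 1464.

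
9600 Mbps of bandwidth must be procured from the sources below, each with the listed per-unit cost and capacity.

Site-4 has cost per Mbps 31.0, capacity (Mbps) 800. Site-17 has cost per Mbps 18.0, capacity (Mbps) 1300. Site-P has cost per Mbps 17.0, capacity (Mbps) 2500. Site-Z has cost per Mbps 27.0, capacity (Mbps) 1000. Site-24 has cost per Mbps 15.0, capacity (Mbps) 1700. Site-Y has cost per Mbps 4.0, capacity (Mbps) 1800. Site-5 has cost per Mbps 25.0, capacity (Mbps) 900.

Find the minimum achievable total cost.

Fill from the cheapest source first.
Site-Y at 4.0: take all 1800 Mbps ; 7800 still needed.
Site-24 at 15.0: take all 1700 Mbps ; 6100 still needed.
Take 2500 from Site-P at 17.0 ; need 3600 more.
Site-17 at 18.0: take all 1300 Mbps ; 2300 still needed.
Site-5 (25.0): use full 900 ; 1400 Mbps to go.
Site-Z at 27.0: take all 1000 Mbps ; 400 still needed.
Site-4 (31.0): take the remaining 400 ; done.
Cost = 1800×4.0 + 1700×15.0 + 2500×17.0 + 1300×18.0 + 900×25.0 + 1000×27.0 + 400×31.0 = 160500.

160500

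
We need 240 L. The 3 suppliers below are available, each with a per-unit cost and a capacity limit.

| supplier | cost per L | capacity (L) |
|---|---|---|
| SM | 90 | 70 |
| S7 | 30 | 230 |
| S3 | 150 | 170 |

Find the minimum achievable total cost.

7800

Use suppliers in increasing cost order.
Take 230 from S7 at 30 → need 10 more.
Take 10 from SM at 90 to finish.
S3: unused.
Cost = 230×30 + 10×90 = 7800.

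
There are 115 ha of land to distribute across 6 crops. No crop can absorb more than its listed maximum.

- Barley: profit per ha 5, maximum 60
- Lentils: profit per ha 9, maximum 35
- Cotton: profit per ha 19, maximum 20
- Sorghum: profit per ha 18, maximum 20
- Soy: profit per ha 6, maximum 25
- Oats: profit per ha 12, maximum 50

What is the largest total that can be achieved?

Highest profit per ha first: Cotton 19 > Sorghum 18 > Oats 12 > Lentils 9 > Soy 6 > Barley 5.
Cotton: +20 to 20 (cap) → 95 left.
Sorghum takes 20 to reach its cap of 20 → 75 left.
Oats: +50 to 50 (cap) → 25 left.
Lentils has room for 35 but only 25 remain, so it gets 25.
Total = 9×25 + 19×20 + 18×20 + 12×50 = 1565.

1565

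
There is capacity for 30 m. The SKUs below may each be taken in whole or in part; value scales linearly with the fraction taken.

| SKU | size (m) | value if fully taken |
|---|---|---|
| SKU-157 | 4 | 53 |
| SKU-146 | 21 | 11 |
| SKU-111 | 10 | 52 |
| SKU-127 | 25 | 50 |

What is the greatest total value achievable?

Rank by value-to-size ratio: SKU-157 53/4≈13.2, SKU-111 52/10≈5.2, SKU-127 50/25≈2, SKU-146 11/21≈0.524.
All 4 m of SKU-157 fit (value 53) — 26 remain.
SKU-111: take in full, 10 m for value 52 — 16 left.
Only 16 m remain; take 16/25 of SKU-127 for value 50×16/25 = 32.
Total value = 137.

137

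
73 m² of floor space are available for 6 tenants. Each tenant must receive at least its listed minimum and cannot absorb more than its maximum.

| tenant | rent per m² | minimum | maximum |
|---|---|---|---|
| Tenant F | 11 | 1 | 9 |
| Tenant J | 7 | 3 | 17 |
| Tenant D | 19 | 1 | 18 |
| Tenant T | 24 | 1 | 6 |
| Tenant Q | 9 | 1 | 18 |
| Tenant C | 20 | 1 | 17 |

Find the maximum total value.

1122

Meeting every minimum uses 1+3+1+1+1+1 = 8 m², leaving 65.
Rank by rent per m²: Tenant T 24 > Tenant C 20 > Tenant D 19 > Tenant F 11 > Tenant Q 9 > Tenant J 7.
Tenant T: +5 to 6 (cap) → 60 left.
Give Tenant C 16 more to hit its cap of 17 → 44 left.
Give Tenant D 17 more to hit its cap of 18 → 27 left.
Tenant F: +8 to 9 (cap) → 19 left.
Tenant Q takes 17 more to reach its cap of 18 → 2 left.
Tenant J: +2 (room for 14) → 5. Pool exhausted.
Total = 11×9 + 7×5 + 19×18 + 24×6 + 9×18 + 20×17 = 1122.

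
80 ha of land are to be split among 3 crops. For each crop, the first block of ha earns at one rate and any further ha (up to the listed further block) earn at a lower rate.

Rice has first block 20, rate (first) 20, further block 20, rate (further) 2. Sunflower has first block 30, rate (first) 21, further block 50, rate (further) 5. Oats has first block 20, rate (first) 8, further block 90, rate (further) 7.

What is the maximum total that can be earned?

Treat each block as its own option and order by rate: Sunflower/first 21 > Rice/first 20 > Oats/first 8 > Oats/second 7 > Sunflower/second 5 > Rice/second 2.
Sunflower/first (21): +30 — 50 left.
Fill Rice first block (20 at 20) — 30 left.
Fill Oats first block (20 at 8) — 10 left.
10 remain; put them into Oats second at 7.
Total = 21×30 + 20×20 + 8×20 + 7×10 = 1260.

1260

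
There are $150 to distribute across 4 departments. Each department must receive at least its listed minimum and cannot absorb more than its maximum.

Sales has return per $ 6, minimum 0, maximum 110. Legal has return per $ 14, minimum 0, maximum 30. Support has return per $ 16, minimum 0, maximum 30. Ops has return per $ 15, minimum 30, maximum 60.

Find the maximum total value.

1980

Meeting every minimum uses 0+0+0+30 = 30 $, leaving 120.
Highest return per $ first: Support 16 > Ops 15 > Legal 14 > Sales 6.
Support takes 30 more to reach its cap of 30 — 90 left.
Ops takes 30 more to reach its cap of 60 — 60 left.
Legal: +30 to 30 (cap) — 30 left.
Sales has room for 110 more but only 30 remain, so it gets 30.
Total = 6×30 + 14×30 + 16×30 + 15×60 = 1980.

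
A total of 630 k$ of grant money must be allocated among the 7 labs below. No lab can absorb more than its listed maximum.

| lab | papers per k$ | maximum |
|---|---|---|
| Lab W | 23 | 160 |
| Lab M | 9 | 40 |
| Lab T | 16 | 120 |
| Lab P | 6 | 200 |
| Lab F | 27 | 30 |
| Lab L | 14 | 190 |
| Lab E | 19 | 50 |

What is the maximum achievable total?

Rank by papers per k$: Lab F 27 > Lab W 23 > Lab E 19 > Lab T 16 > Lab L 14 > Lab M 9 > Lab P 6.
Lab F: +30 to 30 (cap) → 600 left.
Lab W: +160 to 160 (cap) → 440 left.
Give Lab E 50 to hit its cap of 50 → 390 left.
Lab T: +120 to 120 (cap) → 270 left.
Lab L takes 190 to reach its cap of 190 → 80 left.
Lab M: +40 to 40 (cap) → 40 left.
Only 40 left; Lab P takes them to reach 40.
Total = 23×160 + 9×40 + 16×120 + 6×40 + 27×30 + 14×190 + 19×50 = 10620.

10620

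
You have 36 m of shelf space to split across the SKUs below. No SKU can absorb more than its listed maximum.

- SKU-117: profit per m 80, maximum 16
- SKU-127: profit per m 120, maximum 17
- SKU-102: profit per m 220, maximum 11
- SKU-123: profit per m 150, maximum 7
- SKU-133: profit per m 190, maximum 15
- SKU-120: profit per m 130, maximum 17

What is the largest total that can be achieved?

6710

Rank by profit per m: SKU-102 220 > SKU-133 190 > SKU-123 150 > SKU-120 130 > SKU-127 120 > SKU-117 80.
SKU-102: +11 to 11 (cap) → 25 left.
Give SKU-133 15 to hit its cap of 15 → 10 left.
SKU-123: +7 to 7 (cap) → 3 left.
Only 3 left; SKU-120 takes them to reach 3.
Total = 220×11 + 150×7 + 190×15 + 130×3 = 6710.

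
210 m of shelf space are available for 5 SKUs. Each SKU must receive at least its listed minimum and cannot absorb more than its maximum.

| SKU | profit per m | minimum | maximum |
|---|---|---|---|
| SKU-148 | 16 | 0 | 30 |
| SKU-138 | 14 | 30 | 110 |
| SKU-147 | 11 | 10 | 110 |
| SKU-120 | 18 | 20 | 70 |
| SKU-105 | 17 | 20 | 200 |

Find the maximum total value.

Meeting every minimum uses 0+30+10+20+20 = 80 m, leaving 130.
Rank by profit per m: SKU-120 18 > SKU-105 17 > SKU-148 16 > SKU-138 14 > SKU-147 11.
SKU-120 takes 50 more to reach its cap of 70 → 80 left.
SKU-105 has room for 180 more but only 80 remain, so it gets 100.
Total = 14×30 + 11×10 + 18×70 + 17×100 = 3490.

3490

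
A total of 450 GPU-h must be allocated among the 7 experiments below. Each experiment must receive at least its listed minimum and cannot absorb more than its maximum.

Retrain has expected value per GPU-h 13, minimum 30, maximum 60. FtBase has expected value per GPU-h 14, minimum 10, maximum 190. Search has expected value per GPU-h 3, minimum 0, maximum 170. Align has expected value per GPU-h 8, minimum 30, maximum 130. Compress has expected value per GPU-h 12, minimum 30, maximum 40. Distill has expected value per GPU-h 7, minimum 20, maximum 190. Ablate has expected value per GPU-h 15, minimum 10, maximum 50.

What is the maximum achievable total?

Meeting every minimum uses 30+10+0+30+30+20+10 = 130 GPU-h, leaving 320.
Order the experiments by expected value per GPU-h: Ablate 15 > FtBase 14 > Retrain 13 > Compress 12 > Align 8 > Distill 7 > Search 3.
Ablate takes 40 more to reach its cap of 50 ; 280 left.
Give FtBase 180 more to hit its cap of 190 ; 100 left.
Retrain: +30 to 60 (cap) ; 70 left.
Give Compress 10 more to hit its cap of 40 ; 60 left.
Align has room for 100 more but only 60 remain, so it gets 90.
Total = 13×60 + 14×190 + 8×90 + 12×40 + 7×20 + 15×50 = 5530.

5530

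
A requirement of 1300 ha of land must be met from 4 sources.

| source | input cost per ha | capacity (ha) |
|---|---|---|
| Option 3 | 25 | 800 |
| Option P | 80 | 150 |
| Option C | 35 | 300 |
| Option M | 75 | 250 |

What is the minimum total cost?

45500

Fill from the cheapest source first.
Option 3 (25): use full 800 ; 500 ha to go.
Option C at 35: take all 300 ha ; 200 still needed.
Option M at 75: take 200 of its 250 ; requirement met.
Option P: unused.
Cost = 800×25 + 300×35 + 200×75 = 45500.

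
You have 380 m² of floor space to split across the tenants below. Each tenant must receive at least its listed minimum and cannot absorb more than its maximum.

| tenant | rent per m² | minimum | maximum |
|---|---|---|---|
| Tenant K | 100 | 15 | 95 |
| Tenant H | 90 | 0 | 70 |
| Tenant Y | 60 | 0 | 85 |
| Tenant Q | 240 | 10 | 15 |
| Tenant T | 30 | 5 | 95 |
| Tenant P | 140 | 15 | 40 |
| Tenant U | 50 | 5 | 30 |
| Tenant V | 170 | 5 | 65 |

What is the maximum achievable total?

41550

Meeting every minimum uses 15+0+0+10+5+15+5+5 = 55 m², leaving 325.
Rank by rent per m²: Tenant Q 240 > Tenant V 170 > Tenant P 140 > Tenant K 100 > Tenant H 90 > Tenant Y 60 > Tenant U 50 > Tenant T 30.
Tenant Q takes 5 more to reach its cap of 15 — 320 left.
Give Tenant V 60 more to hit its cap of 65 — 260 left.
Tenant P: +25 to 40 (cap) — 235 left.
Tenant K: +80 to 95 (cap) — 155 left.
Tenant H: +70 to 70 (cap) — 85 left.
Give Tenant Y 85 more to hit its cap of 85 — 0 left.
Total = 100×95 + 90×70 + 60×85 + 240×15 + 30×5 + 140×40 + 50×5 + 170×65 = 41550.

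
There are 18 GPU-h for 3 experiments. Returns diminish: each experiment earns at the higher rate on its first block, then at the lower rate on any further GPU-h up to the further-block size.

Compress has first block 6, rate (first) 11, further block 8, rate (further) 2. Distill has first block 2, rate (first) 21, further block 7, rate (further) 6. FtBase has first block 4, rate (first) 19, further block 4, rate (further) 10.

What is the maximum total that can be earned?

236

Order all 6 blocks by rate: Distill/T1 21 > FtBase/T1 19 > Compress/T1 11 > FtBase/T2 10 > Distill/T2 6 > Compress/T2 2.
Fill Distill T1 block (2 at 21) ; 16 left.
FtBase T1 at 19: fill all 4 ; 12 left.
Fill Compress T1 block (6 at 11) ; 6 left.
FtBase T2 at 10: fill all 4 ; 2 left.
2 remain; put them into Distill T2 at 6.
Total = 21×2 + 19×4 + 11×6 + 10×4 + 6×2 = 236.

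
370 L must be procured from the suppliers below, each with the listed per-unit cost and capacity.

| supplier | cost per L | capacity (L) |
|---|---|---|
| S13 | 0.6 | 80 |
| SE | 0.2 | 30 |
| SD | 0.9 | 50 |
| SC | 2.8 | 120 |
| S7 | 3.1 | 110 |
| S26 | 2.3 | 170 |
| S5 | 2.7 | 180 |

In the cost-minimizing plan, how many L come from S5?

Fill from the cheapest supplier first.
Take 30 from SE at 0.2 → need 340 more.
Take 80 from S13 at 0.6 → need 260 more.
Take 50 from SD at 0.9 → need 210 more.
S26 (2.3): use full 170 → 40 L to go.
Take 40 from S5 at 2.7 to finish.
SC, S7: unused.

40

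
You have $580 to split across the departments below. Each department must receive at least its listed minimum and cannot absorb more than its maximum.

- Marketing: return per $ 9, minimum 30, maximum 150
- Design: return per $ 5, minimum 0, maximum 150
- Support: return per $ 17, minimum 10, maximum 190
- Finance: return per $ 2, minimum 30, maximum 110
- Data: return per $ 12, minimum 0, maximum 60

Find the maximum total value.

Meeting every minimum uses 30+0+10+30+0 = 70 $, leaving 510.
Highest return per $ first: Support 17 > Data 12 > Marketing 9 > Design 5 > Finance 2.
Give Support 180 more to hit its cap of 190 → 330 left.
Data takes 60 more to reach its cap of 60 → 270 left.
Give Marketing 120 more to hit its cap of 150 → 150 left.
Design: +150 to 150 (cap) → 0 left.
Total = 9×150 + 5×150 + 17×190 + 2×30 + 12×60 = 6110.

6110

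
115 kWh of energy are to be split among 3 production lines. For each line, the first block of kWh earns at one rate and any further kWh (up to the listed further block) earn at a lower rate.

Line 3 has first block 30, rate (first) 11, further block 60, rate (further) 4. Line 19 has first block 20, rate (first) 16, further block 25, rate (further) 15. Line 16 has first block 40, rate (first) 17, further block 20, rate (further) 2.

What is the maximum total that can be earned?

Treat each block as its own option and order by rate: Line 16/T1 17 > Line 19/T1 16 > Line 19/T2 15 > Line 3/T1 11 > Line 3/T2 4 > Line 16/T2 2.
Fill Line 16 T1 block (40 at 17) → 75 left.
Line 19/T1 (16): +20 → 55 left.
Fill Line 19 T2 block (25 at 15) → 30 left.
Line 3/T1 (11): +30 → 0 left.
Total = 17×40 + 16×20 + 15×25 + 11×30 = 1705.

1705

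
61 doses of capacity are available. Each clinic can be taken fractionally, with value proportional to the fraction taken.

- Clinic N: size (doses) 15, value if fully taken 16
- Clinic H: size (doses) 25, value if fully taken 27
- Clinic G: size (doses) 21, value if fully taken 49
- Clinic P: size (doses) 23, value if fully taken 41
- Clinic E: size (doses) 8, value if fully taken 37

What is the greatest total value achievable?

Sort by value density: Clinic E 37/8≈4.62, Clinic G 49/21≈2.33, Clinic P 41/23≈1.78, Clinic H 27/25≈1.08, Clinic N 16/15≈1.07.
All 8 doses of Clinic E fit (value 37) ; 53 remain.
Take all of Clinic G (21 doses, value 49) ; 32 doses left.
Take all of Clinic P (23 doses, value 41) ; 9 doses left.
9 doses left: a 9/25 share of Clinic H gives 27×9/25 = 9.72.
Total value = 136.72.

136.72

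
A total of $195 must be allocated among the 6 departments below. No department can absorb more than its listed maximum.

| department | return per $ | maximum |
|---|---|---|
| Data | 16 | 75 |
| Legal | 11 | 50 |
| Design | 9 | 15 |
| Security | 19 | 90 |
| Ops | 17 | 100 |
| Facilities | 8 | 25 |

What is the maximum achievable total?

Rank by return per $: Security 19 > Ops 17 > Data 16 > Legal 11 > Design 9 > Facilities 8.
Security takes 90 to reach its cap of 90 — 105 left.
Ops takes 100 to reach its cap of 100 — 5 left.
Data: +5 (room for 75) → 5. Pool exhausted.
Total = 16×5 + 19×90 + 17×100 = 3490.

3490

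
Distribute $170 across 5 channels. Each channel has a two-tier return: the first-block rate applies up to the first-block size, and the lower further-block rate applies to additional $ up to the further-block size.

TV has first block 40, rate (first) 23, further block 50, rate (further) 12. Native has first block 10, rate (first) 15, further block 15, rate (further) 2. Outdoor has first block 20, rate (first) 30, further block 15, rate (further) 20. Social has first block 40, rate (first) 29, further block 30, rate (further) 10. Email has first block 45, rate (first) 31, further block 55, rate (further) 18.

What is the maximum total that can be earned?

Treat each block as its own option and order by rate: Email/first 31 > Outdoor/first 30 > Social/first 29 > TV/first 23 > Outdoor/second 20 > Email/second 18 > Native/first 15 > TV/second 12 > Social/second 10 > Native/second 2.
Fill Email first block (45 at 31) → 125 left.
Fill Outdoor first block (20 at 30) → 105 left.
Social first at 29: fill all 40 → 65 left.
TV/first (23): +40 → 25 left.
Fill Outdoor second block (15 at 20) → 10 left.
Email second at 18: only 10 left, fill 10.
Total = 31×45 + 30×20 + 29×40 + 23×40 + 20×15 + 18×10 = 4555.

4555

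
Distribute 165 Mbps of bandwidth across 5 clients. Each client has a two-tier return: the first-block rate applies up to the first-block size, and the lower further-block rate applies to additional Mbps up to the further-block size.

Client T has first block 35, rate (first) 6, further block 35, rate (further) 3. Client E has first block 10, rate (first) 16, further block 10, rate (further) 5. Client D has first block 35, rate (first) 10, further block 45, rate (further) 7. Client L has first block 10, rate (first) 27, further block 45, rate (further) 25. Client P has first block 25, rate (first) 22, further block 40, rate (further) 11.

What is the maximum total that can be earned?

2895

Rank every tier by rate: Client L/T1 27 > Client L/T2 25 > Client P/T1 22 > Client E/T1 16 > Client P/T2 11 > Client D/T1 10 > Client D/T2 7 > Client T/T1 6 > Client E/T2 5 > Client T/T2 3.
Fill Client L T1 block (10 at 27) — 155 left.
Client L T2 at 25: fill all 45 — 110 left.
Client P/T1 (22): +25 — 85 left.
Fill Client E T1 block (10 at 16) — 75 left.
Client P T2 at 11: fill all 40 — 35 left.
Client D T1 at 10: fill all 35 — 0 left.
Total = 27×10 + 25×45 + 22×25 + 16×10 + 11×40 + 10×35 = 2895.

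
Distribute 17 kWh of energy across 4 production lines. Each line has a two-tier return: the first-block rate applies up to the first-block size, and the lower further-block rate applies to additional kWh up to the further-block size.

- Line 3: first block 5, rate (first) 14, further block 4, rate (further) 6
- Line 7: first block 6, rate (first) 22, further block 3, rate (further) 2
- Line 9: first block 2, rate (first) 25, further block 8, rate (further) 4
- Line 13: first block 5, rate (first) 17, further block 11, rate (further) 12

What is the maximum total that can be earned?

Rank every tier by rate: Line 9/T1 25 > Line 7/T1 22 > Line 13/T1 17 > Line 3/T1 14 > Line 13/T2 12 > Line 3/T2 6 > Line 9/T2 4 > Line 7/T2 2.
Line 9 T1 at 25: fill all 2 → 15 left.
Fill Line 7 T1 block (6 at 22) → 9 left.
Line 13 T1 at 17: fill all 5 → 4 left.
Line 3/T1: +4 of 5 at 14; pool empty.
Total = 25×2 + 22×6 + 17×5 + 14×4 = 323.

323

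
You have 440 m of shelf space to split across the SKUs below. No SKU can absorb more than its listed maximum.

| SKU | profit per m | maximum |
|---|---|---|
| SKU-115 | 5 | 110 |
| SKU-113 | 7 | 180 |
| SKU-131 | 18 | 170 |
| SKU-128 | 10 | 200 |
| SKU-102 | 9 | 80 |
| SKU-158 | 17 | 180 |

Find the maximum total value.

Order the SKUs by profit per m: SKU-131 18 > SKU-158 17 > SKU-128 10 > SKU-102 9 > SKU-113 7 > SKU-115 5.
SKU-131: +170 to 170 (cap) ; 270 left.
SKU-158: +180 to 180 (cap) ; 90 left.
SKU-128 has room for 200 but only 90 remain, so it gets 90.
Total = 18×170 + 10×90 + 17×180 = 7020.

7020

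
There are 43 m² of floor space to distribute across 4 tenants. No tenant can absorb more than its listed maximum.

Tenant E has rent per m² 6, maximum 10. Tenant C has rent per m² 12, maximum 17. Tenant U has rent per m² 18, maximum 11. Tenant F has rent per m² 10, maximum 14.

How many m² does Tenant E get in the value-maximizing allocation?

Order the tenants by rent per m²: Tenant U 18 > Tenant C 12 > Tenant F 10 > Tenant E 6.
Give Tenant U 11 to hit its cap of 11 ; 32 left.
Give Tenant C 17 to hit its cap of 17 ; 15 left.
Give Tenant F 14 to hit its cap of 14 ; 1 left.
Tenant E: +1 (room for 10) → 1. Pool exhausted.

1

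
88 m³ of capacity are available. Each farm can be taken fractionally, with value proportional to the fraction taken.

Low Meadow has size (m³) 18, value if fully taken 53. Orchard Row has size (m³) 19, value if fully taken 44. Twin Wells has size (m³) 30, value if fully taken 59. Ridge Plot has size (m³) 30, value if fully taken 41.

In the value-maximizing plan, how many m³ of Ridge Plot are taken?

Rank by value-to-size ratio: Low Meadow 53/18≈2.94, Orchard Row 44/19≈2.32, Twin Wells 59/30≈1.97, Ridge Plot 41/30≈1.37.
Low Meadow: take in full, 18 m³ for value 53 ; 70 left.
All 19 m³ of Orchard Row fit (value 44) ; 51 remain.
Take all of Twin Wells (30 m³, value 59) ; 21 m³ left.
21 m³ left: a 21/30 share of Ridge Plot gives 41×21/30 = 28.7.

21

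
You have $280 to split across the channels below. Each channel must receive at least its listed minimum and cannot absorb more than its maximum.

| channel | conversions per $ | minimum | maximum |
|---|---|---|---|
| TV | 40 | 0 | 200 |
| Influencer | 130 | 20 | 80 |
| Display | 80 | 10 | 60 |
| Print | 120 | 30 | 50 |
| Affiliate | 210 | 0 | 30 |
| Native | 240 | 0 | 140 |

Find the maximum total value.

Meeting every minimum uses 0+20+10+30+0+0 = 60 $, leaving 220.
Highest conversions per $ first: Native 240 > Affiliate 210 > Influencer 130 > Print 120 > Display 80 > TV 40.
Native: +140 to 140 (cap) ; 80 left.
Give Affiliate 30 more to hit its cap of 30 ; 50 left.
Influencer: +50 (room for 60) → 70. Pool exhausted.
Total = 130×70 + 80×10 + 120×30 + 210×30 + 240×140 = 53400.

53400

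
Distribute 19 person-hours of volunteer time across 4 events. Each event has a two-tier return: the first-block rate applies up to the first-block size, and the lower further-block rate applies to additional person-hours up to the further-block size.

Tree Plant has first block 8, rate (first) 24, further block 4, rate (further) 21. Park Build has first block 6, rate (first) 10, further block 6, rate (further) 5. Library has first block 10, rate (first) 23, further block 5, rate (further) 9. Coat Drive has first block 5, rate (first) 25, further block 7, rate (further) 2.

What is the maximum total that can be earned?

Rank every tier by rate: Coat Drive/T1 25 > Tree Plant/T1 24 > Library/T1 23 > Tree Plant/T2 21 > Park Build/T1 10 > Library/T2 9 > Park Build/T2 5 > Coat Drive/T2 2.
Coat Drive T1 at 25: fill all 5 ; 14 left.
Fill Tree Plant T1 block (8 at 24) ; 6 left.
6 remain; put them into Library T1 at 23.
Total = 25×5 + 24×8 + 23×6 = 455.

455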